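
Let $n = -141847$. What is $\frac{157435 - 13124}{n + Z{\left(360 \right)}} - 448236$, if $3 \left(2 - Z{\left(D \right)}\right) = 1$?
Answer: $- \frac{190740987429}{425536} \approx -4.4824 \cdot 10^{5}$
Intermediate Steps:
$Z{\left(D \right)} = \frac{5}{3}$ ($Z{\left(D \right)} = 2 - \frac{1}{3} = \frac{5}{3}$)
$\frac{157435 - 13124}{n + Z{\left(360 \right)}} - 448236 = \frac{157435 - 13124}{-141847 + \frac{5}{3}} - 448236 = \frac{157435 - 13124}{- \frac{425536}{3}} - 448236 = 144311 \left(- \frac{3}{425536}\right) - 448236 = - \frac{432933}{425536} - 448236 = - \frac{190740987429}{425536}$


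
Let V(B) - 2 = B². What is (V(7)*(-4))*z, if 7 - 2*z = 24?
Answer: 1734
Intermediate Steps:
V(B) = 2 + B²
z = -17/2 (z = 7/2 - ½*24 = 7/2 - 12 = -17/2 ≈ -8.5000)
(V(7)*(-4))*z = ((2 + 7²)*(-4))*(-17/2) = ((2 + 49)*(-4))*(-17/2) = (51*(-4))*(-17/2) = -204*(-17/2) = 1734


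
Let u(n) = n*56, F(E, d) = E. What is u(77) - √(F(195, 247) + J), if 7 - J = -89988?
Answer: 4312 - √90190 ≈ 4011.7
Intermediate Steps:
J = 89995 (J = 7 - 1*(-89988) = 7 + 89988 = 89995)
u(n) = 56*n
u(77) - √(F(195, 247) + J) = 56*77 - √(195 + 89995) = 4312 - √90190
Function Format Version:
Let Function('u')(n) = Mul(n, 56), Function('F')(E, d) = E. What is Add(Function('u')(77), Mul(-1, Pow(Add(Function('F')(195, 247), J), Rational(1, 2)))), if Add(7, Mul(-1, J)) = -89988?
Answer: Add(4312, Mul(-1, Pow(90190, Rational(1, 2)))) ≈ 4011.7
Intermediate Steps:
J = 89995 (J = Add(7, Mul(-1, -89988)) = Add(7, 89988) = 89995)
Function('u')(n) = Mul(56, n)
Add(Function('u')(77), Mul(-1, Pow(Add(Function('F')(195, 247), J), Rational(1, 2)))) = Add(Mul(56, 77), Mul(-1, Pow(Add(195, 89995), Rational(1, 2)))) = Add(4312, Mul(-1, Pow(90190, Rational(1, 2))))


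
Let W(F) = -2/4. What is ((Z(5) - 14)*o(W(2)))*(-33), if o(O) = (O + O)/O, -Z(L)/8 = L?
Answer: 3564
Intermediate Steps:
W(F) = -½ (W(F) = -2*¼ = -½)
Z(L) = -8*L
o(O) = 2 (o(O) = (2*O)/O = 2)
((Z(5) - 14)*o(W(2)))*(-33) = ((-8*5 - 14)*2)*(-33) = ((-40 - 14)*2)*(-33) = -54*2*(-33) = -108*(-33) = 3564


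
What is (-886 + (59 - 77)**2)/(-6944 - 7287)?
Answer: 562/14231 ≈ 0.039491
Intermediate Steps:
(-886 + (59 - 77)**2)/(-6944 - 7287) = (-886 + (-18)**2)/(-14231) = (-886 + 324)*(-1/14231) = -562*(-1/14231) = 562/14231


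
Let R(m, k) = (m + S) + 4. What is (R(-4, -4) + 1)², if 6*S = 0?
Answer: 1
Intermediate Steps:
S = 0 (S = (⅙)*0 = 0)
R(m, k) = 4 + m (R(m, k) = (m + 0) + 4 = m + 4 = 4 + m)
(R(-4, -4) + 1)² = ((4 - 4) + 1)² = (0 + 1)² = 1² = 1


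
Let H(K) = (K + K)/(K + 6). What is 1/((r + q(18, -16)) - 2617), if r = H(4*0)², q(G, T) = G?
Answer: -1/2599 ≈ -0.00038476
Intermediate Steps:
H(K) = 2*K/(6 + K) (H(K) = (2*K)/(6 + K) = 2*K/(6 + K))
r = 0 (r = (2*(4*0)/(6 + 4*0))² = (2*0/(6 + 0))² = (2*0/6)² = (2*0*(⅙))² = 0² = 0)
1/((r + q(18, -16)) - 2617) = 1/((0 + 18) - 2617) = 1/(18 - 2617) = 1/(-2599) = -1/2599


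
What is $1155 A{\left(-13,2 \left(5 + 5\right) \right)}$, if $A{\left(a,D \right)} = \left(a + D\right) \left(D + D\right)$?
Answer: $323400$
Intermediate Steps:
$A{\left(a,D \right)} = 2 D \left(D + a\right)$ ($A{\left(a,D \right)} = \left(D + a\right) 2 D = 2 D \left(D + a\right)$)
$1155 A{\left(-13,2 \left(5 + 5\right) \right)} = 1155 \cdot 2 \cdot 2 \left(5 + 5\right) \left(2 \left(5 + 5\right) - 13\right) = 1155 \cdot 2 \cdot 2 \cdot 10 \left(2 \cdot 10 - 13\right) = 1155 \cdot 2 \cdot 20 \left(20 - 13\right) = 1155 \cdot 2 \cdot 20 \cdot 7 = 1155 \cdot 280 = 323400$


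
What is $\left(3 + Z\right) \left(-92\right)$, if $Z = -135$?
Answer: $12144$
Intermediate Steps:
$\left(3 + Z\right) \left(-92\right) = \left(3 - 135\right) \left(-92\right) = \left(-132\right) \left(-92\right) = 12144$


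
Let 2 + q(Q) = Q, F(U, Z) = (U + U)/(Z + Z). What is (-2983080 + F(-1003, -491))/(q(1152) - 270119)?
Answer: 1464691277/132063779 ≈ 11.091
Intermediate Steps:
F(U, Z) = U/Z (F(U, Z) = (2*U)/((2*Z)) = (2*U)*(1/(2*Z)) = U/Z)
q(Q) = -2 + Q
(-2983080 + F(-1003, -491))/(q(1152) - 270119) = (-2983080 - 1003/(-491))/((-2 + 1152) - 270119) = (-2983080 - 1003*(-1/491))/(1150 - 270119) = (-2983080 + 1003/491)/(-268969) = -1464691277/491*(-1/268969) = 1464691277/132063779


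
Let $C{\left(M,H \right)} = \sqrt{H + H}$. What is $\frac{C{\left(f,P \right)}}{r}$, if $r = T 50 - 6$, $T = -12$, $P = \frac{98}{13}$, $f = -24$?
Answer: $- \frac{7 \sqrt{13}}{3939} \approx -0.0064074$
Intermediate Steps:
$P = \frac{98}{13}$ ($P = 98 \cdot \frac{1}{13} = \frac{98}{13} \approx 7.5385$)
$r = -606$ ($r = \left(-12\right) 50 - 6 = -600 - 6 = -606$)
$C{\left(M,H \right)} = \sqrt{2} \sqrt{H}$ ($C{\left(M,H \right)} = \sqrt{2 H} = \sqrt{2} \sqrt{H}$)
$\frac{C{\left(f,P \right)}}{r} = \frac{\sqrt{2} \sqrt{\frac{98}{13}}}{-606} = \sqrt{2} \frac{7 \sqrt{26}}{13} \left(- \frac{1}{606}\right) = \frac{14 \sqrt{13}}{13} \left(- \frac{1}{606}\right) = - \frac{7 \sqrt{13}}{3939}$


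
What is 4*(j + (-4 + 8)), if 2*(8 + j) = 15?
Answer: 14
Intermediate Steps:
j = -½ (j = -8 + (½)*15 = -8 + 15/2 = -½ ≈ -0.50000)
4*(j + (-4 + 8)) = 4*(-½ + (-4 + 8)) = 4*(-½ + 4) = 4*(7/2) = 14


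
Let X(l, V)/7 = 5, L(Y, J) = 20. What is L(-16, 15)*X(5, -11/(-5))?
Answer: 700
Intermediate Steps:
X(l, V) = 35 (X(l, V) = 7*5 = 35)
L(-16, 15)*X(5, -11/(-5)) = 20*35 = 700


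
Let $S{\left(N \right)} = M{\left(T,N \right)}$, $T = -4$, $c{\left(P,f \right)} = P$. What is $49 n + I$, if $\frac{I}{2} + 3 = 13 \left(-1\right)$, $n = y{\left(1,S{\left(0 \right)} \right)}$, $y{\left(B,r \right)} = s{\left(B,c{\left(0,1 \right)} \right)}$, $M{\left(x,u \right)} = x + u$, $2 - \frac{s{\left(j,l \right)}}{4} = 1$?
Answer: $164$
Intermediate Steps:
$s{\left(j,l \right)} = 4$ ($s{\left(j,l \right)} = 8 - 4 = 4$)
$M{\left(x,u \right)} = u + x$
$S{\left(N \right)} = -4 + N$ ($S{\left(N \right)} = N - 4 = -4 + N$)
$y{\left(B,r \right)} = 4$
$n = 4$
$I = -32$ ($I = -6 + 2 \cdot 13 \left(-1\right) = -6 + 2 \left(-13\right) = -6 - 26 = -32$)
$49 n + I = 49 \cdot 4 - 32 = 196 - 32 = 164$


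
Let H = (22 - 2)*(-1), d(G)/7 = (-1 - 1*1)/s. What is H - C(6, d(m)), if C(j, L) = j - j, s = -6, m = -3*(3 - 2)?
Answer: -20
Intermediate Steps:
m = -3 (m = -3*1 = -3)
d(G) = 7/3 (d(G) = 7*((-1 - 1*1)/(-6)) = 7*((-1 - 1)*(-⅙)) = 7*(-2*(-⅙)) = 7*(⅓) = 7/3)
C(j, L) = 0
H = -20 (H = 20*(-1) = -20)
H - C(6, d(m)) = -20 - 1*0 = -20 + 0 = -20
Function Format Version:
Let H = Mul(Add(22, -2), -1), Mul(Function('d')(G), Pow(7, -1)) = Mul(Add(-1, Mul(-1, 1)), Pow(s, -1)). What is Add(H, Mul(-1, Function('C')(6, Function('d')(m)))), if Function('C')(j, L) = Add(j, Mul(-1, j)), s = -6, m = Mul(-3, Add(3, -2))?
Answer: -20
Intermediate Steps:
m = -3 (m = Mul(-3, 1) = -3)
Function('d')(G) = Rational(7, 3) (Function('d')(G) = Mul(7, Mul(Add(-1, Mul(-1, 1)), Pow(-6, -1))) = Mul(7, Mul(Add(-1, -1), Rational(-1, 6))) = Mul(7, Mul(-2, Rational(-1, 6))) = Mul(7, Rational(1, 3)) = Rational(7, 3))
Function('C')(j, L) = 0
H = -20 (H = Mul(20, -1) = -20)
Add(H, Mul(-1, Function('C')(6, Function('d')(m)))) = Add(-20, Mul(-1, 0)) = Add(-20, 0) = -20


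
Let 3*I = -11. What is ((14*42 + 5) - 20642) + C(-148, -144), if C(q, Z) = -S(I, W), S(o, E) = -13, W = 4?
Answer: -20036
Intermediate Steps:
I = -11/3 (I = (⅓)*(-11) = -11/3 ≈ -3.6667)
C(q, Z) = 13 (C(q, Z) = -1*(-13) = 13)
((14*42 + 5) - 20642) + C(-148, -144) = ((14*42 + 5) - 20642) + 13 = ((588 + 5) - 20642) + 13 = (593 - 20642) + 13 = -20049 + 13 = -20036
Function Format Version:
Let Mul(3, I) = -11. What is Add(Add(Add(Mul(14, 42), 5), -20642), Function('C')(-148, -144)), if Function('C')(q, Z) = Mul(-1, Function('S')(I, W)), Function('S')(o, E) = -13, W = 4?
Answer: -20036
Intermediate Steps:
I = Rational(-11, 3) (I = Mul(Rational(1, 3), -11) = Rational(-11, 3) ≈ -3.6667)
Function('C')(q, Z) = 13 (Function('C')(q, Z) = Mul(-1, -13) = 13)
Add(Add(Add(Mul(14, 42), 5), -20642), Function('C')(-148, -144)) = Add(Add(Add(Mul(14, 42), 5), -20642), 13) = Add(Add(Add(588, 5), -20642), 13) = Add(Add(593, -20642), 13) = Add(-20049, 13) = -20036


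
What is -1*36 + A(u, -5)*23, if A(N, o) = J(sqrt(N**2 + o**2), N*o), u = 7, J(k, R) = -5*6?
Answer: -726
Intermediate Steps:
J(k, R) = -30
A(N, o) = -30
-1*36 + A(u, -5)*23 = -1*36 - 30*23 = -36 - 690 = -726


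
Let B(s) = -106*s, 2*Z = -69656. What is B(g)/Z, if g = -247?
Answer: -13091/17414 ≈ -0.75175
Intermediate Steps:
Z = -34828 (Z = (½)*(-69656) = -34828)
B(g)/Z = -106*(-247)/(-34828) = 26182*(-1/34828) = -13091/17414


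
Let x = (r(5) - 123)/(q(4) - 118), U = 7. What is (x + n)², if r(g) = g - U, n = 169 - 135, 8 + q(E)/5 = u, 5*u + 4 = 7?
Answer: 1164241/961 ≈ 1211.5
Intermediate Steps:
u = ⅗ (u = -⅘ + (⅕)*7 = -⅘ + 7/5 = ⅗ ≈ 0.60000)
q(E) = -37 (q(E) = -40 + 5*(⅗) = -40 + 3 = -37)
n = 34
r(g) = -7 + g (r(g) = g - 1*7 = g - 7 = -7 + g)
x = 25/31 (x = ((-7 + 5) - 123)/(-37 - 118) = (-2 - 123)/(-155) = -125*(-1/155) = 25/31 ≈ 0.80645)
(x + n)² = (25/31 + 34)² = (1079/31)² = 1164241/961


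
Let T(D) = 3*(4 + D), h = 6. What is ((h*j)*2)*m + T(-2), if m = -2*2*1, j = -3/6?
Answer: 30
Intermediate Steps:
T(D) = 12 + 3*D
j = -½ (j = -3*⅙ = -½ ≈ -0.50000)
m = -4 (m = -4*1 = -4)
((h*j)*2)*m + T(-2) = ((6*(-½))*2)*(-4) + (12 + 3*(-2)) = -3*2*(-4) + (12 - 6) = -6*(-4) + 6 = 24 + 6 = 30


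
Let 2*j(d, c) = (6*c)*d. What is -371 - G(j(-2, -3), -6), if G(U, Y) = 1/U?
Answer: -6679/18 ≈ -371.06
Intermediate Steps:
j(d, c) = 3*c*d (j(d, c) = ((6*c)*d)/2 = (6*c*d)/2 = 3*c*d)
-371 - G(j(-2, -3), -6) = -371 - 1/(3*(-3)*(-2)) = -371 - 1/18 = -6679/18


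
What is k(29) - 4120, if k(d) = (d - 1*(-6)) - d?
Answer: -4114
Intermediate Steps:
k(d) = 6 (k(d) = (d + 6) - d = (6 + d) - d = 6)
k(29) - 4120 = 6 - 4120 = -4114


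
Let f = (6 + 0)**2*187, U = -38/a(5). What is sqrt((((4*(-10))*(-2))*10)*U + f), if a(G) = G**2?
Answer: 2*sqrt(1379) ≈ 74.270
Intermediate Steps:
U = -38/25 (U = -38/(5**2) = -38/25 ≈ -1.5200)
f = 6732 (f = 6**2*187 = 36*187 = 6732)
sqrt((((4*(-10))*(-2))*10)*U + f) = sqrt((((4*(-10))*(-2))*10)*(-38/25) + 6732) = sqrt((-40*(-2)*10)*(-38/25) + 6732) = sqrt((80*10)*(-38/25) + 6732) = sqrt(800*(-38/25) + 6732) = sqrt(-1216 + 6732) = sqrt(5516) = 2*sqrt(1379)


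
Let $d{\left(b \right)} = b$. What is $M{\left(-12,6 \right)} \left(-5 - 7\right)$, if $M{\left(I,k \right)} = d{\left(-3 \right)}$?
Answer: $36$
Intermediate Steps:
$M{\left(I,k \right)} = -3$
$M{\left(-12,6 \right)} \left(-5 - 7\right) = - 3 \left(-5 - 7\right) = \left(-3\right) \left(-12\right) = 36$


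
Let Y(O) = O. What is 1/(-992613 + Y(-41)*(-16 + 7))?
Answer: -1/992244 ≈ -1.0078e-6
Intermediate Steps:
1/(-992613 + Y(-41)*(-16 + 7)) = 1/(-992613 - 41*(-16 + 7)) = 1/(-992613 - 41*(-9)) = 1/(-992613 + 369) = 1/(-992244) = -1/992244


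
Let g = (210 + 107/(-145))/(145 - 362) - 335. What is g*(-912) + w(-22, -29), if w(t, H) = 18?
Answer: 9641425986/31465 ≈ 3.0642e+5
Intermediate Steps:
g = -10571118/31465 (g = (210 + 107*(-1/145))/(-217) - 335 = (210 - 107/145)*(-1/217) - 335 = (30343/145)*(-1/217) - 335 = -30343/31465 - 335 = -10571118/31465 ≈ -335.96)
g*(-912) + w(-22, -29) = -10571118/31465*(-912) + 18 = 9640859616/31465 + 18 = 9641425986/31465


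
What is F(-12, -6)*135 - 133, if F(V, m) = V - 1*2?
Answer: -2023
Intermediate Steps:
F(V, m) = -2 + V (F(V, m) = V - 2 = -2 + V)
F(-12, -6)*135 - 133 = (-2 - 12)*135 - 133 = -14*135 - 133 = -1890 - 133 = -2023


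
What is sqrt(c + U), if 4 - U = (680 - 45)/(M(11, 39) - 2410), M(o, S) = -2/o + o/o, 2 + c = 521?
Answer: 32*sqrt(358876542)/26501 ≈ 22.875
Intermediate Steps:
c = 519 (c = -2 + 521 = 519)
M(o, S) = 1 - 2/o (M(o, S) = -2/o + 1 = 1 - 2/o)
U = 112989/26501 (U = 4 - (680 - 45)/((-2 + 11)/11 - 2410) = 4 - 635/((1/11)*9 - 2410) = 4 - 635/(9/11 - 2410) = 4 - 635/(-26501/11) = 4 - 635*(-11)/26501 = 4 - 1*(-6985/26501) = 4 + 6985/26501 = 112989/26501 ≈ 4.2636)
sqrt(c + U) = sqrt(519 + 112989/26501) = sqrt(13867008/26501) = 32*sqrt(358876542)/26501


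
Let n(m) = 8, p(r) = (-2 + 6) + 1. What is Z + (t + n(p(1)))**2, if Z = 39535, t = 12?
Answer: 39935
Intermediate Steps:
p(r) = 5 (p(r) = 4 + 1 = 5)
Z + (t + n(p(1)))**2 = 39535 + (12 + 8)**2 = 39535 + 20**2 = 39535 + 400 = 39935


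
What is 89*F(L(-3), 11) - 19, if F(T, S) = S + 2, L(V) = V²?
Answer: 1138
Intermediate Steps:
F(T, S) = 2 + S
89*F(L(-3), 11) - 19 = 89*(2 + 11) - 19 = 89*13 - 19 = 1157 - 19 = 1138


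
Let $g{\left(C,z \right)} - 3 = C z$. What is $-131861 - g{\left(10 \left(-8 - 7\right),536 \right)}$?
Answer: $-51464$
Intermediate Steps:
$g{\left(C,z \right)} = 3 + C z$
$-131861 - g{\left(10 \left(-8 - 7\right),536 \right)} = -131861 - \left(3 + 10 \left(-8 - 7\right) 536\right) = -131861 - \left(3 + 10 \left(-15\right) 536\right) = -131861 - \left(3 - 80400\right) = -131861 - -80397 = -131861 + 80397 = -51464$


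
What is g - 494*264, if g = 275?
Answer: -130141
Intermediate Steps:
g - 494*264 = 275 - 494*264 = 275 - 130416 = -130141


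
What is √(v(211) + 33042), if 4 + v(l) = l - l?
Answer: √33038 ≈ 181.76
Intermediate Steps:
v(l) = -4 (v(l) = -4 + (l - l) = -4 + 0 = -4)
√(v(211) + 33042) = √(-4 + 33042) = √33038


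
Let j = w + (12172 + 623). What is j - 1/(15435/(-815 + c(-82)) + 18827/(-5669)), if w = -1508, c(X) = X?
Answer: 392747284817/34796278 ≈ 11287.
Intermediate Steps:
j = 11287 (j = -1508 + (12172 + 623) = -1508 + 12795 = 11287)
j - 1/(15435/(-815 + c(-82)) + 18827/(-5669)) = 11287 - 1/(15435/(-815 - 82) + 18827/(-5669)) = 11287 - 1/(15435/(-897) + 18827*(-1/5669)) = 11287 - 1/(15435*(-1/897) - 18827/5669) = 11287 - 1/(-5145/299 - 18827/5669) = 11287 - 1/(-34796278/1695031) = 11287 - 1*(-1695031/34796278) = 11287 + 1695031/34796278 = 392747284817/34796278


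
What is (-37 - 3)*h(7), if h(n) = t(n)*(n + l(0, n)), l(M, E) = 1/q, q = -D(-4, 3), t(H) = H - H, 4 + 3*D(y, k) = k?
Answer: 0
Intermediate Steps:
D(y, k) = -4/3 + k/3
t(H) = 0
q = 1/3 (q = -(-4/3 + (1/3)*3) = -(-4/3 + 1) = -1*(-1/3) = 1/3 ≈ 0.33333)
l(M, E) = 3 (l(M, E) = 1/(1/3) = 3)
h(n) = 0 (h(n) = 0*(n + 3) = 0*(3 + n) = 0)
(-37 - 3)*h(7) = (-37 - 3)*0 = -40*0 = 0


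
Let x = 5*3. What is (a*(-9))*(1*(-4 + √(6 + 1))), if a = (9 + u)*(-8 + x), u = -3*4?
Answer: -756 + 189*√7 ≈ -255.95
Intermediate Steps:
u = -12
x = 15
a = -21 (a = (9 - 12)*(-8 + 15) = -3*7 = -21)
(a*(-9))*(1*(-4 + √(6 + 1))) = (-21*(-9))*(1*(-4 + √(6 + 1))) = 189*(1*(-4 + √7)) = 189*(-4 + √7) = -756 + 189*√7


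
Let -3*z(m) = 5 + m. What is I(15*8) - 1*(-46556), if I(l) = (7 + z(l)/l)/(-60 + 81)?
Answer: 70393151/1512 ≈ 46556.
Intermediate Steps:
z(m) = -5/3 - m/3 (z(m) = -(5 + m)/3 = -5/3 - m/3)
I(l) = ⅓ + (-5/3 - l/3)/(21*l) (I(l) = (7 + (-5/3 - l/3)/l)/(-60 + 81) = (7 + (-5/3 - l/3)/l)/21 = (7 + (-5/3 - l/3)/l)*(1/21) = ⅓ + (-5/3 - l/3)/(21*l))
I(15*8) - 1*(-46556) = 5*(-1 + 4*(15*8))/(63*((15*8))) - 1*(-46556) = (5/63)*(-1 + 4*120)/120 + 46556 = (5/63)*(1/120)*(-1 + 480) + 46556 = (5/63)*(1/120)*479 + 46556 = 479/1512 + 46556 = 70393151/1512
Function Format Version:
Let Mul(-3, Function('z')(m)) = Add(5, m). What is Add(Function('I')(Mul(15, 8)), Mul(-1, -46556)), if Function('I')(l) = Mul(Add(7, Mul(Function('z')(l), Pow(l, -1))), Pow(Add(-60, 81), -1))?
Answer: Rational(70393151, 1512) ≈ 46556.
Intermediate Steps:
Function('z')(m) = Add(Rational(-5, 3), Mul(Rational(-1, 3), m)) (Function('z')(m) = Mul(Rational(-1, 3), Add(5, m)) = Add(Rational(-5, 3), Mul(Rational(-1, 3), m)))
Function('I')(l) = Add(Rational(1, 3), Mul(Rational(1, 21), Pow(l, -1), Add(Rational(-5, 3), Mul(Rational(-1, 3), l)))) (Function('I')(l) = Mul(Add(7, Mul(Add(Rational(-5, 3), Mul(Rational(-1, 3), l)), Pow(l, -1))), Pow(Add(-60, 81), -1)) = Mul(Add(7, Mul(Pow(l, -1), Add(Rational(-5, 3), Mul(Rational(-1, 3), l)))), Pow(21, -1)) = Mul(Add(7, Mul(Pow(l, -1), Add(Rational(-5, 3), Mul(Rational(-1, 3), l)))), Rational(1, 21)) = Add(Rational(1, 3), Mul(Rational(1, 21), Pow(l, -1), Add(Rational(-5, 3), Mul(Rational(-1, 3), l)))))
Add(Function('I')(Mul(15, 8)), Mul(-1, -46556)) = Add(Mul(Rational(5, 63), Pow(Mul(15, 8), -1), Add(-1, Mul(4, Mul(15, 8)))), Mul(-1, -46556)) = Add(Mul(Rational(5, 63), Pow(120, -1), Add(-1, Mul(4, 120))), 46556) = Add(Mul(Rational(5, 63), Rational(1, 120), Add(-1, 480)), 46556) = Add(Mul(Rational(5, 63), Rational(1, 120), 479), 46556) = Add(Rational(479, 1512), 46556) = Rational(70393151, 1512)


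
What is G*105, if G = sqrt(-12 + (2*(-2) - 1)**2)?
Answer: 105*sqrt(13) ≈ 378.58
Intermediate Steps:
G = sqrt(13) (G = sqrt(-12 + (-4 - 1)**2) = sqrt(-12 + (-5)**2) = sqrt(-12 + 25) = sqrt(13) ≈ 3.6056)
G*105 = sqrt(13)*105 = 105*sqrt(13)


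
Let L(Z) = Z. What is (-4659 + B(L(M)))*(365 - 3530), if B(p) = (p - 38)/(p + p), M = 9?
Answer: 88505005/6 ≈ 1.4751e+7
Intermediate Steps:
B(p) = (-38 + p)/(2*p) (B(p) = (-38 + p)/((2*p)) = (-38 + p)*(1/(2*p)) = (-38 + p)/(2*p))
(-4659 + B(L(M)))*(365 - 3530) = (-4659 + (½)*(-38 + 9)/9)*(365 - 3530) = (-4659 + (½)*(⅑)*(-29))*(-3165) = (-4659 - 29/18)*(-3165) = -83891/18*(-3165) = 88505005/6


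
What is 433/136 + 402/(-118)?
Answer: -1789/8024 ≈ -0.22296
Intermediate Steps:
433/136 + 402/(-118) = 433*(1/136) + 402*(-1/118) = 433/136 - 201/59 = -1789/8024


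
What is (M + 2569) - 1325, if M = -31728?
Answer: -30484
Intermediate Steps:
(M + 2569) - 1325 = (-31728 + 2569) - 1325 = -29159 - 1325 = -30484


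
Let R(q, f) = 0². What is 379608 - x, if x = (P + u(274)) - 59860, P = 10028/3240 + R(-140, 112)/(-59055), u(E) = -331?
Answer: 356234683/810 ≈ 4.3980e+5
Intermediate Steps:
R(q, f) = 0
P = 2507/810 (P = 10028/3240 + 0/(-59055) = 10028*(1/3240) + 0*(-1/59055) = 2507/810 + 0 = 2507/810 ≈ 3.0951)
x = -48752203/810 (x = (2507/810 - 331) - 59860 = -265603/810 - 59860 = -48752203/810 ≈ -60188.)
379608 - x = 379608 - 1*(-48752203/810) = 379608 + 48752203/810 = 356234683/810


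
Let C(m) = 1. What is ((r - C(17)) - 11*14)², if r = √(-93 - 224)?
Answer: (155 - I*√317)² ≈ 23708.0 - 5519.4*I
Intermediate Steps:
r = I*√317 (r = √(-317) = I*√317 ≈ 17.805*I)
((r - C(17)) - 11*14)² = ((I*√317 - 1*1) - 11*14)² = ((I*√317 - 1) - 154)² = ((-1 + I*√317) - 154)² = (-155 + I*√317)²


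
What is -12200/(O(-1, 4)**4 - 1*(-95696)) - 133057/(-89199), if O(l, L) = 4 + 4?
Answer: 15391157/11239074 ≈ 1.3694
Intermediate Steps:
O(l, L) = 8
-12200/(O(-1, 4)**4 - 1*(-95696)) - 133057/(-89199) = -12200/(8**4 - 1*(-95696)) - 133057/(-89199) = -12200/(4096 + 95696) - 133057*(-1/89199) = -12200/99792 + 133057/89199 = -12200*1/99792 + 133057/89199 = -1525/12474 + 133057/89199 = 15391157/11239074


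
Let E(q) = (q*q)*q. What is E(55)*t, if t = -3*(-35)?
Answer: 17469375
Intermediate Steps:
t = 105
E(q) = q**3 (E(q) = q**2*q = q**3)
E(55)*t = 55**3*105 = 166375*105 = 17469375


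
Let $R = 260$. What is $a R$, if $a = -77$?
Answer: $-20020$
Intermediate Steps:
$a R = \left(-77\right) 260 = -20020$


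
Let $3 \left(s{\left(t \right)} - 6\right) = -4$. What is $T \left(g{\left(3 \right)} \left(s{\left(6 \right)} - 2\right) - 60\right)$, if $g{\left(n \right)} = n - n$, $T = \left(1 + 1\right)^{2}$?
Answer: $-240$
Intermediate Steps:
$s{\left(t \right)} = \frac{14}{3}$ ($s{\left(t \right)} = 6 + \frac{1}{3} \left(-4\right) = 6 - \frac{4}{3} = \frac{14}{3}$)
$T = 4$ ($T = 2^{2} = 4$)
$g{\left(n \right)} = 0$
$T \left(g{\left(3 \right)} \left(s{\left(6 \right)} - 2\right) - 60\right) = 4 \left(0 \left(\frac{14}{3} - 2\right) - 60\right) = 4 \left(0 \cdot \frac{8}{3} - 60\right) = 4 \left(0 - 60\right) = 4 \left(-60\right) = -240$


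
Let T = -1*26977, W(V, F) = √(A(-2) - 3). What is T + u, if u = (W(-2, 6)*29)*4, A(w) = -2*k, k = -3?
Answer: -26977 + 116*√3 ≈ -26776.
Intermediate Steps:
A(w) = 6 (A(w) = -2*(-3) = 6)
W(V, F) = √3 (W(V, F) = √(6 - 3) = √3)
T = -26977
u = 116*√3 (u = (√3*29)*4 = (29*√3)*4 = 116*√3 ≈ 200.92)
T + u = -26977 + 116*√3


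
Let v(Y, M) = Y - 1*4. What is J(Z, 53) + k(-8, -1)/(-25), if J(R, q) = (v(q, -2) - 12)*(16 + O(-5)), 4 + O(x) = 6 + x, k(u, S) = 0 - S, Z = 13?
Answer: 12024/25 ≈ 480.96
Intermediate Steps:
k(u, S) = -S
O(x) = 2 + x (O(x) = -4 + (6 + x) = 2 + x)
v(Y, M) = -4 + Y (v(Y, M) = Y - 4 = -4 + Y)
J(R, q) = -208 + 13*q (J(R, q) = ((-4 + q) - 12)*(16 + (2 - 5)) = (-16 + q)*(16 - 3) = (-16 + q)*13 = -208 + 13*q)
J(Z, 53) + k(-8, -1)/(-25) = (-208 + 13*53) - 1*(-1)/(-25) = (-208 + 689) + 1*(-1/25) = 481 - 1/25 = 12024/25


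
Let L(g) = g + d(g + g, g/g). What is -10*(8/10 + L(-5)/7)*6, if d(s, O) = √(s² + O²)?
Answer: -36/7 - 60*√101/7 ≈ -91.285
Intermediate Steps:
d(s, O) = √(O² + s²)
L(g) = g + √(1 + 4*g²) (L(g) = g + √((g/g)² + (g + g)²) = g + √(1² + (2*g)²) = g + √(1 + 4*g²))
-10*(8/10 + L(-5)/7)*6 = -10*(8/10 + (-5 + √(1 + 4*(-5)²))/7)*6 = -10*(8*(⅒) + (-5 + √(1 + 4*25))*(⅐))*6 = -10*(⅘ + (-5 + √(1 + 100))*(⅐))*6 = -10*(⅘ + (-5 + √101)*(⅐))*6 = -10*(⅘ + (-5/7 + √101/7))*6 = -10*(3/35 + √101/7)*6 = (-6/7 - 10*√101/7)*6 = -36/7 - 60*√101/7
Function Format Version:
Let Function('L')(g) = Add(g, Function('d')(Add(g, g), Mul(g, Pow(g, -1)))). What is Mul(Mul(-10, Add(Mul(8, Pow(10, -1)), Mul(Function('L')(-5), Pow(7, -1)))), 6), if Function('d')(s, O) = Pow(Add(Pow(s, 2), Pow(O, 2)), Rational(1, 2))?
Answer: Add(Rational(-36, 7), Mul(Rational(-60, 7), Pow(101, Rational(1, 2)))) ≈ -91.285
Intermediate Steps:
Function('d')(s, O) = Pow(Add(Pow(O, 2), Pow(s, 2)), Rational(1, 2))
Function('L')(g) = Add(g, Pow(Add(1, Mul(4, Pow(g, 2))), Rational(1, 2))) (Function('L')(g) = Add(g, Pow(Add(Pow(Mul(g, Pow(g, -1)), 2), Pow(Add(g, g), 2)), Rational(1, 2))) = Add(g, Pow(Add(Pow(1, 2), Pow(Mul(2, g), 2)), Rational(1, 2))) = Add(g, Pow(Add(1, Mul(4, Pow(g, 2))), Rational(1, 2))))
Mul(Mul(-10, Add(Mul(8, Pow(10, -1)), Mul(Function('L')(-5), Pow(7, -1)))), 6) = Mul(Mul(-10, Add(Mul(8, Pow(10, -1)), Mul(Add(-5, Pow(Add(1, Mul(4, Pow(-5, 2))), Rational(1, 2))), Pow(7, -1)))), 6) = Mul(Mul(-10, Add(Mul(8, Rational(1, 10)), Mul(Add(-5, Pow(Add(1, Mul(4, 25)), Rational(1, 2))), Rational(1, 7)))), 6) = Mul(Mul(-10, Add(Rational(4, 5), Mul(Add(-5, Pow(Add(1, 100), Rational(1, 2))), Rational(1, 7)))), 6) = Mul(Mul(-10, Add(Rational(4, 5), Mul(Add(-5, Pow(101, Rational(1, 2))), Rational(1, 7)))), 6) = Mul(Mul(-10, Add(Rational(4, 5), Add(Rational(-5, 7), Mul(Rational(1, 7), Pow(101, Rational(1, 2)))))), 6) = Mul(Mul(-10, Add(Rational(3, 35), Mul(Rational(1, 7), Pow(101, Rational(1, 2))))), 6) = Mul(Add(Rational(-6, 7), Mul(Rational(-10, 7), Pow(101, Rational(1, 2)))), 6) = Add(Rational(-36, 7), Mul(Rational(-60, 7), Pow(101, Rational(1, 2))))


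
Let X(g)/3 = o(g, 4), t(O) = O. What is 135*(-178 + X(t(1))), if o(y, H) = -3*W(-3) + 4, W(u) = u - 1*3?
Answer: -15120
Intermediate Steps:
W(u) = -3 + u (W(u) = u - 3 = -3 + u)
o(y, H) = 22 (o(y, H) = -3*(-3 - 3) + 4 = -3*(-6) + 4 = 18 + 4 = 22)
X(g) = 66 (X(g) = 3*22 = 66)
135*(-178 + X(t(1))) = 135*(-178 + 66) = 135*(-112) = -15120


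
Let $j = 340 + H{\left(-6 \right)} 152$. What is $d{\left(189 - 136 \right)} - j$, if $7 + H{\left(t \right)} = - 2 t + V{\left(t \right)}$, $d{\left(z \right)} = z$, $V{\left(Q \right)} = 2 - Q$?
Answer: $-2263$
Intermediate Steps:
$H{\left(t \right)} = -5 - 3 t$ ($H{\left(t \right)} = -7 - \left(-2 + 3 t\right) = -5 - 3 t$)
$j = 2316$ ($j = 340 + \left(-5 - -18\right) 152 = 340 + \left(-5 + 18\right) 152 = 340 + 13 \cdot 152 = 340 + 1976 = 2316$)
$d{\left(189 - 136 \right)} - j = \left(189 - 136\right) - 2316 = 53 - 2316 = -2263$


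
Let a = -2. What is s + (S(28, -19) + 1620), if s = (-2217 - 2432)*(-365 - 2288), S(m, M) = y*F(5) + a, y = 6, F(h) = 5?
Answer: 12335445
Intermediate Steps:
S(m, M) = 28 (S(m, M) = 6*5 - 2 = 30 - 2 = 28)
s = 12333797 (s = -4649*(-2653) = 12333797)
s + (S(28, -19) + 1620) = 12333797 + (28 + 1620) = 12333797 + 1648 = 12335445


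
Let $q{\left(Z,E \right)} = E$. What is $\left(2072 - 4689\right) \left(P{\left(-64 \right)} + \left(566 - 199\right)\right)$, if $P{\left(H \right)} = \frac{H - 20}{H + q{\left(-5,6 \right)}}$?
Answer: $- \frac{27962645}{29} \approx -9.6423 \cdot 10^{5}$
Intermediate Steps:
$P{\left(H \right)} = \frac{-20 + H}{6 + H}$ ($P{\left(H \right)} = \frac{H - 20}{H + 6} = \frac{-20 + H}{6 + H}$)
$\left(2072 - 4689\right) \left(P{\left(-64 \right)} + \left(566 - 199\right)\right) = \left(2072 - 4689\right) \left(\frac{-20 - 64}{6 - 64} + \left(566 - 199\right)\right) = - 2617 \left(\frac{1}{-58} \left(-84\right) + \left(566 - 199\right)\right) = - 2617 \left(\left(- \frac{1}{58}\right) \left(-84\right) + 367\right) = - 2617 \left(\frac{42}{29} + 367\right) = \left(-2617\right) \frac{10685}{29} = - \frac{27962645}{29}$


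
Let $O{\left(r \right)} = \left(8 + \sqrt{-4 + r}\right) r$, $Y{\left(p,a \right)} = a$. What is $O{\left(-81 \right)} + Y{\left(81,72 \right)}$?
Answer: $-576 - 81 i \sqrt{85} \approx -576.0 - 746.78 i$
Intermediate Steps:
$O{\left(r \right)} = r \left(8 + \sqrt{-4 + r}\right)$
$O{\left(-81 \right)} + Y{\left(81,72 \right)} = - 81 \left(8 + \sqrt{-4 - 81}\right) + 72 = - 81 \left(8 + \sqrt{-85}\right) + 72 = - 81 \left(8 + i \sqrt{85}\right) + 72 = \left(-648 - 81 i \sqrt{85}\right) + 72 = -576 - 81 i \sqrt{85}$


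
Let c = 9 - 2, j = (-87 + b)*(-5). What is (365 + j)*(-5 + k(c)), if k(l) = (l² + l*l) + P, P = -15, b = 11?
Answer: 58110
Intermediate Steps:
j = 380 (j = (-87 + 11)*(-5) = -76*(-5) = 380)
c = 7
k(l) = -15 + 2*l² (k(l) = (l² + l*l) - 15 = (l² + l²) - 15 = 2*l² - 15 = -15 + 2*l²)
(365 + j)*(-5 + k(c)) = (365 + 380)*(-5 + (-15 + 2*7²)) = 745*(-5 + (-15 + 2*49)) = 745*(-5 + (-15 + 98)) = 745*(-5 + 83) = 745*78 = 58110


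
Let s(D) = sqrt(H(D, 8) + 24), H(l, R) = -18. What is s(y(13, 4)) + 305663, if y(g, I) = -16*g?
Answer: 305663 + sqrt(6) ≈ 3.0567e+5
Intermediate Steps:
s(D) = sqrt(6) (s(D) = sqrt(-18 + 24) = sqrt(6))
s(y(13, 4)) + 305663 = sqrt(6) + 305663 = 305663 + sqrt(6)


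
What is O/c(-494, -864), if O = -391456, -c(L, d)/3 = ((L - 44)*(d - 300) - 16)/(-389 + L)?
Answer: -43206956/234831 ≈ -183.99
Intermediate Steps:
c(L, d) = -3*(-16 + (-300 + d)*(-44 + L))/(-389 + L) (c(L, d) = -3*((L - 44)*(d - 300) - 16)/(-389 + L) = -3*((-44 + L)*(-300 + d) - 16)/(-389 + L) = -3*((-300 + d)*(-44 + L) - 16)/(-389 + L) = -3*(-16 + (-300 + d)*(-44 + L))/(-389 + L))
O/c(-494, -864) = -391456*(-389 - 494)/(3*(-13184 + 44*(-864) + 300*(-494) - 1*(-494)*(-864))) = -391456*(-883/(3*(-13184 - 38016 - 148200 - 426816))) = -391456/(3*(-1/883)*(-626216)) = -391456/1878648/883 = -391456*883/1878648 = -43206956/234831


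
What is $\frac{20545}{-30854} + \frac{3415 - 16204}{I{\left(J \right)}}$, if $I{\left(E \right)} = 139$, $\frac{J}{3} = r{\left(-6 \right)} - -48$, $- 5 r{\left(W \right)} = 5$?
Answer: $- \frac{397447561}{4288706} \approx -92.673$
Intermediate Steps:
$r{\left(W \right)} = -1$ ($r{\left(W \right)} = \left(- \frac{1}{5}\right) 5 = -1$)
$J = 141$ ($J = 3 \left(-1 - -48\right) = 3 \left(-1 + 48\right) = 3 \cdot 47 = 141$)
$\frac{20545}{-30854} + \frac{3415 - 16204}{I{\left(J \right)}} = \frac{20545}{-30854} + \frac{3415 - 16204}{139} = 20545 \left(- \frac{1}{30854}\right) - \frac{12789}{139} = - \frac{20545}{30854} - \frac{12789}{139} = - \frac{397447561}{4288706}$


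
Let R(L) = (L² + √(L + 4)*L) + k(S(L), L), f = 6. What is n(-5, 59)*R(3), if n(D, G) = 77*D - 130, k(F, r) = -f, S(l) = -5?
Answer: -1545 - 1545*√7 ≈ -5632.7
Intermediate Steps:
k(F, r) = -6 (k(F, r) = -1*6 = -6)
R(L) = -6 + L² + L*√(4 + L) (R(L) = (L² + √(L + 4)*L) - 6 = (L² + √(4 + L)*L) - 6 = (L² + L*√(4 + L)) - 6 = -6 + L² + L*√(4 + L))
n(D, G) = -130 + 77*D
n(-5, 59)*R(3) = (-130 + 77*(-5))*(-6 + 3² + 3*√(4 + 3)) = (-130 - 385)*(-6 + 9 + 3*√7) = -515*(3 + 3*√7) = -1545 - 1545*√7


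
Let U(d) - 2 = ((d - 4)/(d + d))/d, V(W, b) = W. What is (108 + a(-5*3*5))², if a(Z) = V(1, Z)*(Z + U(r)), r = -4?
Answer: 19321/16 ≈ 1207.6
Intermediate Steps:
U(d) = 2 + (-4 + d)/(2*d²) (U(d) = 2 + ((d - 4)/(d + d))/d = 2 + ((-4 + d)/((2*d)))/d = 2 + ((-4 + d)*(1/(2*d)))/d = 2 + ((-4 + d)/(2*d))/d = 2 + (-4 + d)/(2*d²))
a(Z) = 7/4 + Z (a(Z) = 1*(Z + (2 + (½)/(-4) - 2/(-4)²)) = 1*(Z + (2 + (½)*(-¼) - 2*1/16)) = 1*(Z + (2 - ⅛ - ⅛)) = 1*(Z + 7/4) = 1*(7/4 + Z) = 7/4 + Z)
(108 + a(-5*3*5))² = (108 + (7/4 - 5*3*5))² = (108 + (7/4 - 15*5))² = (108 + (7/4 - 75))² = (108 - 293/4)² = (139/4)² = 19321/16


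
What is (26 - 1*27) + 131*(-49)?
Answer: -6420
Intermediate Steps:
(26 - 1*27) + 131*(-49) = (26 - 27) - 6419 = -1 - 6419 = -6420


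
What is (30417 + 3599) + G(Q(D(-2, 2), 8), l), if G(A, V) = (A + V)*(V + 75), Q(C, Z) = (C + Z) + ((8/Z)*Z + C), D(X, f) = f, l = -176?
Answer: 49772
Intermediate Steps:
Q(C, Z) = 8 + Z + 2*C (Q(C, Z) = (C + Z) + (8 + C) = 8 + Z + 2*C)
G(A, V) = (75 + V)*(A + V) (G(A, V) = (A + V)*(75 + V) = (75 + V)*(A + V))
(30417 + 3599) + G(Q(D(-2, 2), 8), l) = (30417 + 3599) + ((-176)² + 75*(8 + 8 + 2*2) + 75*(-176) + (8 + 8 + 2*2)*(-176)) = 34016 + (30976 + 75*(8 + 8 + 4) - 13200 + (8 + 8 + 4)*(-176)) = 34016 + (30976 + 75*20 - 13200 + 20*(-176)) = 34016 + (30976 + 1500 - 13200 - 3520) = 34016 + 15756 = 49772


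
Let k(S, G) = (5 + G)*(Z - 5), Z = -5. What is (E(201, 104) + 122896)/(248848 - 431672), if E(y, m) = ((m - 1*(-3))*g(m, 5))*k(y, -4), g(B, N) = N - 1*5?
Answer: -15362/22853 ≈ -0.67221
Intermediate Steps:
k(S, G) = -50 - 10*G (k(S, G) = (5 + G)*(-5 - 5) = (5 + G)*(-10) = -50 - 10*G)
g(B, N) = -5 + N (g(B, N) = N - 5 = -5 + N)
E(y, m) = 0 (E(y, m) = ((m - 1*(-3))*(-5 + 5))*(-50 - 10*(-4)) = ((m + 3)*0)*(-50 + 40) = ((3 + m)*0)*(-10) = 0*(-10) = 0)
(E(201, 104) + 122896)/(248848 - 431672) = (0 + 122896)/(248848 - 431672) = 122896/(-182824) = 122896*(-1/182824) = -15362/22853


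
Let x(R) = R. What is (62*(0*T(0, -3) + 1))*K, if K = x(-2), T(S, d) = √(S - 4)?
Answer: -124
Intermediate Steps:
T(S, d) = √(-4 + S)
K = -2
(62*(0*T(0, -3) + 1))*K = (62*(0*√(-4 + 0) + 1))*(-2) = (62*(0*√(-4) + 1))*(-2) = (62*(0*(2*I) + 1))*(-2) = (62*(0 + 1))*(-2) = (62*1)*(-2) = 62*(-2) = -124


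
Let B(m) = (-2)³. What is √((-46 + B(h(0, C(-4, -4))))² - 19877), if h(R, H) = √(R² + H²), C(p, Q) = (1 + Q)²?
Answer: I*√16961 ≈ 130.23*I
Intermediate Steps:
h(R, H) = √(H² + R²)
B(m) = -8
√((-46 + B(h(0, C(-4, -4))))² - 19877) = √((-46 - 8)² - 19877) = √((-54)² - 19877) = √(2916 - 19877) = √(-16961) = I*√16961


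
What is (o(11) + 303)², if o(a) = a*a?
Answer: 179776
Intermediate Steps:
o(a) = a²
(o(11) + 303)² = (11² + 303)² = (121 + 303)² = 424² = 179776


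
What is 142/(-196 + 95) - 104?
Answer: -10646/101 ≈ -105.41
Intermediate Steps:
142/(-196 + 95) - 104 = 142/(-101) - 104 = 142*(-1/101) - 104 = -142/101 - 104 = -10646/101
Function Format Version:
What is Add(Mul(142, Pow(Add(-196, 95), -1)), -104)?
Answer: Rational(-10646, 101) ≈ -105.41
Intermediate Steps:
Add(Mul(142, Pow(Add(-196, 95), -1)), -104) = Add(Mul(142, Pow(-101, -1)), -104) = Add(Mul(142, Rational(-1, 101)), -104) = Add(Rational(-142, 101), -104) = Rational(-10646, 101)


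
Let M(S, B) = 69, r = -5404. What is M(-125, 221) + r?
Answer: -5335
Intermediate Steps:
M(-125, 221) + r = 69 - 5404 = -5335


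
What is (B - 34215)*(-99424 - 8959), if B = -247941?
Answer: 30580913748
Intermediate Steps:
(B - 34215)*(-99424 - 8959) = (-247941 - 34215)*(-99424 - 8959) = -282156*(-108383) = 30580913748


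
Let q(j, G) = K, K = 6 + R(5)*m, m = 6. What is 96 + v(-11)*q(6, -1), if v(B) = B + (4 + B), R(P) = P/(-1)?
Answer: 528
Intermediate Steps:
R(P) = -P (R(P) = P*(-1) = -P)
v(B) = 4 + 2*B
K = -24 (K = 6 - 1*5*6 = 6 - 5*6 = 6 - 30 = -24)
q(j, G) = -24
96 + v(-11)*q(6, -1) = 96 + (4 + 2*(-11))*(-24) = 96 + (4 - 22)*(-24) = 96 - 18*(-24) = 96 + 432 = 528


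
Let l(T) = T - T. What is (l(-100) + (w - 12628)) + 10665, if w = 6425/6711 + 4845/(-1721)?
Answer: -22693383023/11549631 ≈ -1964.9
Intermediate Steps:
w = -21457370/11549631 (w = 6425*(1/6711) + 4845*(-1/1721) = 6425/6711 - 4845/1721 = -21457370/11549631 ≈ -1.8578)
l(T) = 0
(l(-100) + (w - 12628)) + 10665 = (0 + (-21457370/11549631 - 12628)) + 10665 = (0 - 145870197638/11549631) + 10665 = -145870197638/11549631 + 10665 = -22693383023/11549631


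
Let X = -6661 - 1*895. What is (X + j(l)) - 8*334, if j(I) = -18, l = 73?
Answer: -10246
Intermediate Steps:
X = -7556 (X = -6661 - 895 = -7556)
(X + j(l)) - 8*334 = (-7556 - 18) - 8*334 = -7574 - 2672 = -10246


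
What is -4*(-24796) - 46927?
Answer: 52257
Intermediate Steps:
-4*(-24796) - 46927 = 99184 - 46927 = 52257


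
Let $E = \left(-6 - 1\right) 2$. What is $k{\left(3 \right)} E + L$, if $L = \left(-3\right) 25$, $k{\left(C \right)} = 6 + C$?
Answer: $-201$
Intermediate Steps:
$E = -14$ ($E = \left(-7\right) 2 = -14$)
$L = -75$
$k{\left(3 \right)} E + L = \left(6 + 3\right) \left(-14\right) - 75 = 9 \left(-14\right) - 75 = -126 - 75 = -201$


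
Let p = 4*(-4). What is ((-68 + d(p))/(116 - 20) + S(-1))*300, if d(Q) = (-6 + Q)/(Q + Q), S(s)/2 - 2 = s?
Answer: 49875/128 ≈ 389.65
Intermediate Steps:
S(s) = 4 + 2*s
p = -16
d(Q) = (-6 + Q)/(2*Q) (d(Q) = (-6 + Q)/((2*Q)) = (-6 + Q)*(1/(2*Q)) = (-6 + Q)/(2*Q))
((-68 + d(p))/(116 - 20) + S(-1))*300 = ((-68 + (½)*(-6 - 16)/(-16))/(116 - 20) + (4 + 2*(-1)))*300 = ((-68 + (½)*(-1/16)*(-22))/96 + (4 - 2))*300 = ((-68 + 11/16)*(1/96) + 2)*300 = (-1077/16*1/96 + 2)*300 = (-359/512 + 2)*300 = (665/512)*300 = 49875/128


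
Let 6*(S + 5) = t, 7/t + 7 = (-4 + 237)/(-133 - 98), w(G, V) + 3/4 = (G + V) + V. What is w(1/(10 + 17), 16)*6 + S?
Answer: 6079799/33300 ≈ 182.58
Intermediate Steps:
w(G, V) = -3/4 + G + 2*V (w(G, V) = -3/4 + ((G + V) + V) = -3/4 + (G + 2*V) = -3/4 + G + 2*V)
t = -1617/1850 (t = 7/(-7 + (-4 + 237)/(-133 - 98)) = 7/(-7 + 233/(-231)) = 7/(-7 + 233*(-1/231)) = 7/(-7 - 233/231) = 7/(-1850/231) = 7*(-231/1850) = -1617/1850 ≈ -0.87405)
S = -19039/3700 (S = -5 + (1/6)*(-1617/1850) = -5 - 539/3700 = -19039/3700 ≈ -5.1457)
w(1/(10 + 17), 16)*6 + S = (-3/4 + 1/(10 + 17) + 2*16)*6 - 19039/3700 = (-3/4 + 1/27 + 32)*6 - 19039/3700 = (3379/108)*6 - 19039/3700 = 3379/18 - 19039/3700 = 6079799/33300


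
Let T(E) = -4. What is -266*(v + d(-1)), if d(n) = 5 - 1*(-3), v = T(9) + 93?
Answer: -25802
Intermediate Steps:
v = 89 (v = -4 + 93 = 89)
d(n) = 8 (d(n) = 5 + 3 = 8)
-266*(v + d(-1)) = -266*(89 + 8) = -266*97 = -25802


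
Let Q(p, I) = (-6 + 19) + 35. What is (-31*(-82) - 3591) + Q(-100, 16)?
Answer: -1001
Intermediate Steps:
Q(p, I) = 48 (Q(p, I) = 13 + 35 = 48)
(-31*(-82) - 3591) + Q(-100, 16) = (-31*(-82) - 3591) + 48 = (2542 - 3591) + 48 = -1049 + 48 = -1001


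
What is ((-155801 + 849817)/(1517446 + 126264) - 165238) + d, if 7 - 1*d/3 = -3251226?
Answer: 7880324962163/821855 ≈ 9.5885e+6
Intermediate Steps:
d = 9753699 (d = 21 - 3*(-3251226) = 21 + 9753678 = 9753699)
((-155801 + 849817)/(1517446 + 126264) - 165238) + d = ((-155801 + 849817)/(1517446 + 126264) - 165238) + 9753699 = (694016/1643710 - 165238) + 9753699 = (694016*(1/1643710) - 165238) + 9753699 = (347008/821855 - 165238) + 9753699 = -135801329482/821855 + 9753699 = 7880324962163/821855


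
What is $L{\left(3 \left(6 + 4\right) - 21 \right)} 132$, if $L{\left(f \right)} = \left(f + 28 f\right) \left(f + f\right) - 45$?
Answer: $614196$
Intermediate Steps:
$L{\left(f \right)} = -45 + 58 f^{2}$ ($L{\left(f \right)} = 29 f 2 f - 45 = 58 f^{2} - 45 = -45 + 58 f^{2}$)
$L{\left(3 \left(6 + 4\right) - 21 \right)} 132 = \left(-45 + 58 \left(3 \left(6 + 4\right) - 21\right)^{2}\right) 132 = \left(-45 + 58 \left(3 \cdot 10 - 21\right)^{2}\right) 132 = \left(-45 + 58 \left(30 - 21\right)^{2}\right) 132 = \left(-45 + 58 \cdot 9^{2}\right) 132 = \left(-45 + 58 \cdot 81\right) 132 = \left(-45 + 4698\right) 132 = 4653 \cdot 132 = 614196$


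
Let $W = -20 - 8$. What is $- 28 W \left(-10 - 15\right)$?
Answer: $-19600$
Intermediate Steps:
$W = -28$ ($W = -20 - 8 = -28$)
$- 28 W \left(-10 - 15\right) = \left(-28\right) \left(-28\right) \left(-10 - 15\right) = 784 \left(-10 - 15\right) = 784 \left(-25\right) = -19600$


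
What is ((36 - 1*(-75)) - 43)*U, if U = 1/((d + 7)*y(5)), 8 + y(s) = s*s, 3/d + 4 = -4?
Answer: 32/53 ≈ 0.60377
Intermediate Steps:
d = -3/8 (d = 3/(-4 - 4) = 3/(-8) = 3*(-1/8) = -3/8 ≈ -0.37500)
y(s) = -8 + s**2 (y(s) = -8 + s*s = -8 + s**2)
U = 8/901 (U = 1/((-3/8 + 7)*(-8 + 5**2)) = 1/(53*(-8 + 25)/8) = 1/((53/8)*17) = 1/(901/8) = 8/901 ≈ 0.0088790)
((36 - 1*(-75)) - 43)*U = ((36 - 1*(-75)) - 43)*(8/901) = ((36 + 75) - 43)*(8/901) = (111 - 43)*(8/901) = 68*(8/901) = 32/53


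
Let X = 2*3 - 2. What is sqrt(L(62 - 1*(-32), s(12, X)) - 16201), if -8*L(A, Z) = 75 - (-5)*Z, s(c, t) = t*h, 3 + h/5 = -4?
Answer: I*sqrt(257966)/4 ≈ 126.98*I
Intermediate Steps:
h = -35 (h = -15 + 5*(-4) = -15 - 20 = -35)
X = 4 (X = 6 - 2 = 4)
s(c, t) = -35*t (s(c, t) = t*(-35) = -35*t)
L(A, Z) = -75/8 - 5*Z/8 (L(A, Z) = -(75 - (-5)*Z)/8 = -(75 + 5*Z)/8 = -75/8 - 5*Z/8)
sqrt(L(62 - 1*(-32), s(12, X)) - 16201) = sqrt((-75/8 - (-175)*4/8) - 16201) = sqrt((-75/8 - 5/8*(-140)) - 16201) = sqrt((-75/8 + 175/2) - 16201) = sqrt(625/8 - 16201) = sqrt(-128983/8) = I*sqrt(257966)/4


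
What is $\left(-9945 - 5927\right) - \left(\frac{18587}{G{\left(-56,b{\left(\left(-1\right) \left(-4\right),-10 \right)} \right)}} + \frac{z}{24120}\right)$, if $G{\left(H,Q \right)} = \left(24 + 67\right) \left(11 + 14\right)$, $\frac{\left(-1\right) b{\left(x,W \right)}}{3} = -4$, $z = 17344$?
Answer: $- \frac{21785800801}{1371825} \approx -15881.0$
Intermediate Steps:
$b{\left(x,W \right)} = 12$ ($b{\left(x,W \right)} = \left(-3\right) \left(-4\right) = 12$)
$G{\left(H,Q \right)} = 2275$ ($G{\left(H,Q \right)} = 91 \cdot 25 = 2275$)
$\left(-9945 - 5927\right) - \left(\frac{18587}{G{\left(-56,b{\left(\left(-1\right) \left(-4\right),-10 \right)} \right)}} + \frac{z}{24120}\right) = \left(-9945 - 5927\right) - \left(\frac{18587}{2275} + \frac{17344}{24120}\right) = \left(-9945 - 5927\right) - \left(18587 \cdot \frac{1}{2275} + 17344 \cdot \frac{1}{24120}\right) = -15872 - \left(\frac{18587}{2275} + \frac{2168}{3015}\right) = -15872 - \frac{12194401}{1371825} = - \frac{21785800801}{1371825}$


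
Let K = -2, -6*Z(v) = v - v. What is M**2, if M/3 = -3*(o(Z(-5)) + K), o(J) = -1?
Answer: 729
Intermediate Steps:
Z(v) = 0 (Z(v) = -(v - v)/6 = -1/6*0 = 0)
M = 27 (M = 3*(-3*(-1 - 2)) = 3*(-3*(-3)) = 3*9 = 27)
M**2 = 27**2 = 729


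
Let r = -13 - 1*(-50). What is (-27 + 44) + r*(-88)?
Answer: -3239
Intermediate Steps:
r = 37 (r = -13 + 50 = 37)
(-27 + 44) + r*(-88) = (-27 + 44) + 37*(-88) = 17 - 3256 = -3239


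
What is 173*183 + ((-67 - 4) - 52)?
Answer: 31536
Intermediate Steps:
173*183 + ((-67 - 4) - 52) = 31659 + (-71 - 52) = 31659 - 123 = 31536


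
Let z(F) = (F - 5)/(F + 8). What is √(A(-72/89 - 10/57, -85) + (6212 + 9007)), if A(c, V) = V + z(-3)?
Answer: √378310/5 ≈ 123.01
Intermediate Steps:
z(F) = (-5 + F)/(8 + F)
A(c, V) = -8/5 + V (A(c, V) = V + (-5 - 3)/(8 - 3) = V - 8/5 = -8/5 + V)
√(A(-72/89 - 10/57, -85) + (6212 + 9007)) = √((-8/5 - 85) + (6212 + 9007)) = √(-433/5 + 15219) = √(75662/5) = √378310/5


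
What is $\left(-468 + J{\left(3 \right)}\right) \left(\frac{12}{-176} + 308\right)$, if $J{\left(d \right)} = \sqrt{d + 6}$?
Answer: $- \frac{6300285}{44} \approx -1.4319 \cdot 10^{5}$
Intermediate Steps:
$J{\left(d \right)} = \sqrt{6 + d}$
$\left(-468 + J{\left(3 \right)}\right) \left(\frac{12}{-176} + 308\right) = \left(-468 + \sqrt{6 + 3}\right) \left(\frac{12}{-176} + 308\right) = \left(-468 + \sqrt{9}\right) \left(12 \left(- \frac{1}{176}\right) + 308\right) = \left(-468 + 3\right) \left(- \frac{3}{44} + 308\right) = \left(-465\right) \frac{13549}{44} = - \frac{6300285}{44}$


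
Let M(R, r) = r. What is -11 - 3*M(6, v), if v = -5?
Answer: 4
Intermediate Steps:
-11 - 3*M(6, v) = -11 - 3*(-5) = -11 + 15 = 4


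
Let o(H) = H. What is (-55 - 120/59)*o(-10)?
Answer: 33650/59 ≈ 570.34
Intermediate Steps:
(-55 - 120/59)*o(-10) = (-55 - 120/59)*(-10) = -3365/59*(-10) = 33650/59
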